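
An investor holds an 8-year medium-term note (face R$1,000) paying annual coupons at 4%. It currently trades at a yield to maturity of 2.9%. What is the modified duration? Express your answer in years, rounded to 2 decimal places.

6.85 years

Periodic yield y = 0.029. First find Macaulay duration:
  t   CF        PV=CF/(1+0.029)^t    t·PV
  1        40.00        38.8727        38.8727
  2        40.00        37.7772        75.5543
  3        40.00        36.7125       110.1375
  4        40.00        35.6778       142.7113
  5        40.00        34.6723       173.3617
  6        40.00        33.6952       202.1711
  7        40.00        32.7456       229.2189
  8     1,040.00       827.3901     6,619.1211
  Σ                  1,077.5434     7,591.1486
P = 1,077.5434; Macaulay duration = 7,591.1486 / 1,077.5434 = 7.04487 years.
Modified duration = D_Mac / (1 + y) = 7.04487 / 1.029 = 6.84632 years.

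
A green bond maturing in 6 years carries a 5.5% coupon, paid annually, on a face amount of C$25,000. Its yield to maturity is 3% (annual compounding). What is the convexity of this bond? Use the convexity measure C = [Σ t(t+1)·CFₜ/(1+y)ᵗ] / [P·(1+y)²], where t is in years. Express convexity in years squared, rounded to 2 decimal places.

33.65

With y = 0.03:
  t   CF        PV=CF/(1+0.03)^t    t·PV        t(t+1)·PV
  1     1,375.00     1,334.9515     1,334.9515       2,669.9029
  2     1,375.00     1,296.0694     2,592.1388       7,776.4163
  3     1,375.00     1,258.3198     3,774.9593      15,099.8374
  4     1,375.00     1,221.6697     4,886.6788      24,433.3938
  5     1,375.00     1,186.0871     5,930.4354      35,582.6124
  6    26,375.00    22,088.6473   132,531.8836     927,723.1853
  Σ                 28,385.7447   151,051.0473   1,013,285.3481
P = 28,385.7447.
Convexity = Σ t(t+1)·PV / [P·(1+y)²] = 1,013,285.3481 / (28,385.7447 × 1.060900) = 33.64783.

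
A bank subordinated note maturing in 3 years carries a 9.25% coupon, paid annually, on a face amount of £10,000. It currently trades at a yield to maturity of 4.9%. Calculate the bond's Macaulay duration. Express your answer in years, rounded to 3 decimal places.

Periodic yield y = 0.049. Discount each cash flow and weight by its year:
  t   CF        PV=CF/(1+0.049)^t    t·PV
  1       925.00       881.7922       881.7922
  2       925.00       840.6027     1,681.2053
  3    10,925.00     9,464.4413    28,393.3238
  Σ                 11,186.8361    30,956.3213
Price P = Σ PV = 11,186.8361.
Macaulay duration = Σ(t·PV) / P = 30,956.3213 / 11,186.8361 = 2.76721 years.

2.767 years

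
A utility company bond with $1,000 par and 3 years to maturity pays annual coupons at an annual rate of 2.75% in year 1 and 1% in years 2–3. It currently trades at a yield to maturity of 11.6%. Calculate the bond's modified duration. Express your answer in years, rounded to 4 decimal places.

2.6205 years

Periodic yield y = 0.116. First find Macaulay duration:
  t   CF        PV=CF/(1+0.116)^t    t·PV
  1        27.50        24.6416        24.6416
  2        10.00         8.0292        16.0584
  3     1,010.00       726.6559     2,179.9676
  Σ                    759.3266     2,220.6676
P = 759.3266; Macaulay duration = 2,220.6676 / 759.3266 = 2.92452 years.
Modified duration = D_Mac / (1 + y) = 2.92452 / 1.116 = 2.62054 years.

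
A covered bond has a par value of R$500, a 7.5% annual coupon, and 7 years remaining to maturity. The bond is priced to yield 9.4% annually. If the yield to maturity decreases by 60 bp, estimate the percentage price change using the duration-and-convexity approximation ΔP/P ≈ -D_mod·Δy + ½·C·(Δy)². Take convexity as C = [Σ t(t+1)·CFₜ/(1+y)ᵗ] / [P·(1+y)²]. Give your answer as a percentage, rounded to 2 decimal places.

With y = 0.094:
  t   CF        PV=CF/(1+0.094)^t    t·PV        t(t+1)·PV
  1        37.50        34.2779        34.2779          68.5558
  2        37.50        31.3326        62.6652         187.9957
  3        37.50        28.6404        85.9212         343.6850
  4        37.50        26.1795       104.7182         523.5908
  5        37.50        23.9301       119.6505         717.9032
  6        37.50        21.8740       131.2437         918.7062
  7       537.50       286.5875     2,006.1124      16,048.8989
  Σ                    452.8220     2,544.5891      18,809.3355
P = 452.8220; D_Mac = 5.61940 yrs; D_mod = 5.13657 yrs; C = 34.70654.
Duration effect: -5.13657 × (-0.006) = +0.030819
Convexity effect: 0.5 × 34.70654 × (-0.006)² = +0.0006247
ΔP/P ≈ +0.030819 + 0.0006247 = +0.031444 = +3.1444%.

+3.14%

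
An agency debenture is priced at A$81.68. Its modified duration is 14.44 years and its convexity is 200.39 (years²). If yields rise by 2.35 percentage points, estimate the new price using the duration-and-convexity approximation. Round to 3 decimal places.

A$58.482

Duration effect: -D_mod·Δy = -14.44 × (+0.0235) = -0.339340
Convexity effect: ½·C·(Δy)² = 0.5 × 200.39 × (0.0235)² = +0.05533268875
ΔP/P ≈ -0.339340 + 0.05533268875 = -0.28400731125
New price ≈ 81.68 × (1 - 0.28400731125) = 58.4822828171.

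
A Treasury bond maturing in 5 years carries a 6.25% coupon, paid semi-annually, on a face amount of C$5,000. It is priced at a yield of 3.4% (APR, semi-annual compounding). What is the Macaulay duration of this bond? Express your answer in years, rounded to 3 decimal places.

4.415 years

Periodic yield y = 0.017. Discount each cash flow and weight by its period:
  t   CF        PV=CF/(1+0.017)^t    t·PV
  1       156.25       153.6382       153.6382
  2       156.25       151.0700       302.1399
  3       156.25       148.5447       445.6341
  4       156.25       146.0617       584.2466
  5       156.25       143.6201       718.1006
  6       156.25       141.2194       847.3163
  7       156.25       138.8588       972.0115
  8       156.25       136.5376     1,092.3011
  9       156.25       134.2553     1,208.2977
  10    5,156.25     4,356.3668    43,563.6677
  Σ                  5,650.1725    49,887.3537
Price P = Σ PV = 5,650.1725.
Macaulay duration = Σ(t·PV) / P = 49,887.3537 / 5,650.1725 = 8.82935 half-year periods.
In years: 8.82935 / 2 = 4.41468 years.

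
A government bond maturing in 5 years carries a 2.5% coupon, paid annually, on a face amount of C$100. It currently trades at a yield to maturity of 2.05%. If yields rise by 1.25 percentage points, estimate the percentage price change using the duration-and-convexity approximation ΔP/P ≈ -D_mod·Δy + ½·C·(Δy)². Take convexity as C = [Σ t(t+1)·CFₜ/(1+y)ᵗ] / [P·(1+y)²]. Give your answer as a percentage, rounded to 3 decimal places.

-5.625%

With y = 0.0205:
  t   CF        PV=CF/(1+0.0205)^t    t·PV        t(t+1)·PV
  1         2.50         2.4498         2.4498           4.8996
  2         2.50         2.4006         4.8011          14.4034
  3         2.50         2.3523         7.0570          28.2281
  4         2.50         2.3051         9.2204          46.1018
  5       102.50        92.6102       463.0510       2,778.3060
  Σ                    102.1180       486.5793       2,871.9389
P = 102.1180; D_Mac = 4.76487 yrs; D_mod = 4.66916 yrs; C = 27.00517.
Duration effect: -4.66916 × (+0.0125) = -0.058364
Convexity effect: 0.5 × 27.00517 × (0.0125)² = +0.0021098
ΔP/P ≈ -0.058364 + 0.0021098 = -0.056255 = -5.6255%.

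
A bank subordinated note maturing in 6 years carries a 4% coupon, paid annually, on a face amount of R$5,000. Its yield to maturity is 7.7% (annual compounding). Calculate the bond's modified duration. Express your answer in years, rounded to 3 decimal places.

5.002 years

Periodic yield y = 0.077. First find Macaulay duration:
  t   CF        PV=CF/(1+0.077)^t    t·PV
  1       200.00       185.7010       185.7010
  2       200.00       172.4243       344.8487
  3       200.00       160.0969       480.2907
  4       200.00       148.6508       594.6031
  5       200.00       138.0230       690.1150
  6     5,200.00     3,332.0317    19,992.1902
  Σ                  4,136.9277    22,287.7487
P = 4,136.9277; Macaulay duration = 22,287.7487 / 4,136.9277 = 5.38751 years.
Modified duration = D_Mac / (1 + y) = 5.38751 / 1.077 = 5.00233 years.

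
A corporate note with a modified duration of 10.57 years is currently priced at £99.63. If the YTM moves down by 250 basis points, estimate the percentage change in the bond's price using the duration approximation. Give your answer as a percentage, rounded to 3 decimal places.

Duration approximation: ΔP/P ≈ -D_mod · Δy = -10.57 × (-0.025) = +0.264250.
As a percentage: +26.4250%.

+26.425%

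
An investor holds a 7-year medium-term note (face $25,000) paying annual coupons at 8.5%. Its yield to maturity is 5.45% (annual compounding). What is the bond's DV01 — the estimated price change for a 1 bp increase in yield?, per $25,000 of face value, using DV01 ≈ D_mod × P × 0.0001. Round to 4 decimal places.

$15.7924

Periodic yield y = 0.0545.
  t   CF        PV=CF/(1+0.0545)^t    t·PV
  1     2,125.00     2,015.1731     2,015.1731
  2     2,125.00     1,911.0223     3,822.0447
  3     2,125.00     1,812.2545     5,436.7634
  4     2,125.00     1,718.5913     6,874.3650
  5     2,125.00     1,629.7689     8,148.8443
  6     2,125.00     1,545.5371     9,273.2225
  7    27,125.00    18,708.7020   130,960.9143
  Σ                 29,341.0491   166,531.3273
P = 29,341.0491; D_Mac = 5.67571 yrs; D_mod = 5.38237 yrs.
DV01 ≈ 5.38237 × 29,341.0491 × 0.0001 = 15.792445.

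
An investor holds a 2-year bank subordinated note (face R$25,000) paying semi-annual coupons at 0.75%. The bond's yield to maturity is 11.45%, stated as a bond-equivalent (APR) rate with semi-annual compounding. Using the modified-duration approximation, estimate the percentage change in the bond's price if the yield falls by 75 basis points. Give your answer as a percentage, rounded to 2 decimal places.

Periodic yield y = 0.05725. Modified duration first:
  t   CF        PV=CF/(1+0.05725)^t    t·PV
  1        93.75        88.6734        88.6734
  2        93.75        83.8718       167.7436
  3        93.75        79.3301       237.9904
  4    25,093.75    20,084.2118    80,336.8470
  Σ                 20,336.0871    80,831.2544
P = 20,336.0871; D_Mac = 3.97477 half-year periods = 1.98738 yrs; D_mod = 1.98738/(1+0.05725) = 1.87977 yrs.
ΔP/P ≈ -D_mod · Δy = -1.87977 × (-0.0075) = +0.014098 = +1.4098%.

+1.41%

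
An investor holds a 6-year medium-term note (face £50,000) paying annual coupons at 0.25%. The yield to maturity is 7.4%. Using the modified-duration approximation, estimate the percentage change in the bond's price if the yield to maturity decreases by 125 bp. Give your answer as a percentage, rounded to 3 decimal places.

+6.927%

Periodic yield y = 0.074. Modified duration first:
  t   CF        PV=CF/(1+0.074)^t    t·PV
  1       125.00       116.3873       116.3873
  2       125.00       108.3681       216.7362
  3       125.00       100.9014       302.7042
  4       125.00        93.9492       375.7966
  5       125.00        87.4759       437.3797
  6    50,125.00    32,660.9413   195,965.6480
  Σ                 33,168.0232   197,414.6520
P = 33,168.0232; D_Mac = 5.95196 yrs; D_mod = 5.95196/(1+0.074) = 5.54186 yrs.
ΔP/P ≈ -D_mod · Δy = -5.54186 × (-0.0125) = +0.069273 = +6.9273%.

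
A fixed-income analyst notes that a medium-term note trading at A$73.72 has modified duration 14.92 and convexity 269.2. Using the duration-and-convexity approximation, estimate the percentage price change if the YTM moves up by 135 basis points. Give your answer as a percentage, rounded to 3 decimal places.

Duration effect: -D_mod·Δy = -14.92 × (+0.0135) = -0.201420
Convexity effect: ½·C·(Δy)² = 0.5 × 269.2 × (0.0135)² = +0.02453085
ΔP/P ≈ -0.201420 + 0.02453085 = -0.17688915
= -17.688915%.

-17.689%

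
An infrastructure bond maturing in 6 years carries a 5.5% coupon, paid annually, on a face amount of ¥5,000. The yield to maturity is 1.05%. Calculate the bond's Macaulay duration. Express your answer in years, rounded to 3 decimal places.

Periodic yield y = 0.0105. Discount each cash flow and weight by its year:
  t   CF        PV=CF/(1+0.0105)^t    t·PV
  1       275.00       272.1425       272.1425
  2       275.00       269.3147       538.6294
  3       275.00       266.5163       799.5488
  4       275.00       263.7469     1,054.9877
  5       275.00       261.0064     1,305.0318
  6     5,275.00     4,954.5539    29,727.3234
  Σ                  6,287.2807    33,697.6637
Price P = Σ PV = 6,287.2807.
Macaulay duration = Σ(t·PV) / P = 33,697.6637 / 6,287.2807 = 5.35966 years.

5.360 years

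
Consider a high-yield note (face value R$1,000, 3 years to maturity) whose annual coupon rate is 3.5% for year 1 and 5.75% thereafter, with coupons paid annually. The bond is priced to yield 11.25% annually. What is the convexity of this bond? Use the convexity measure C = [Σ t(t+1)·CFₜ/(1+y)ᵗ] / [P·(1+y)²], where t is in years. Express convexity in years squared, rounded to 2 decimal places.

9.13

With y = 0.1125:
  t   CF        PV=CF/(1+0.1125)^t    t·PV        t(t+1)·PV
  1        35.00        31.4607        31.4607          62.9213
  2        57.50        46.4588        92.9176         278.7527
  3     1,057.50       768.0338     2,304.1013       9,216.4053
  Σ                    845.9532     2,428.4796       9,558.0793
P = 845.9532.
Convexity = Σ t(t+1)·PV / [P·(1+y)²] = 9,558.0793 / (845.9532 × 1.237656) = 9.12902.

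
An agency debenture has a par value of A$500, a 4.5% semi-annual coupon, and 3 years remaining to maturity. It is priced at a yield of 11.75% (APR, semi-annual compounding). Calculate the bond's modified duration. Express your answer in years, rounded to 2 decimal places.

2.66 years

Periodic yield y = 0.05875. First find Macaulay duration:
  t   CF        PV=CF/(1+0.05875)^t    t·PV
  1        11.25        10.6257        10.6257
  2        11.25        10.0361        20.0722
  3        11.25         9.4792        28.4376
  4        11.25         8.9532        35.8128
  5        11.25         8.4564        42.2820
  6       511.25       362.9717     2,177.8303
  Σ                    410.5224     2,315.0607
P = 410.5224; Macaulay duration = 2,315.0607 / 410.5224 = 5.63930 half-year periods = 2.81965 years.
Modified duration = D_Mac / (1 + y) = 2.81965 / 1.05875 = 2.66319 years.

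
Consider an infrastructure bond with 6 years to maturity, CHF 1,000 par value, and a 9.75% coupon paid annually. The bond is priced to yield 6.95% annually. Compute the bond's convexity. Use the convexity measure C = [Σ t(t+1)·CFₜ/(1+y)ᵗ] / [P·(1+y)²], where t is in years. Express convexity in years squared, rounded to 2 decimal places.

With y = 0.0695:
  t   CF        PV=CF/(1+0.0695)^t    t·PV        t(t+1)·PV
  1        97.50        91.1641        91.1641         182.3282
  2        97.50        85.2399       170.4798         511.4395
  3        97.50        79.7007       239.1022         956.4086
  4        97.50        74.5215       298.0859       1,490.4296
  5        97.50        69.6788       348.3940       2,090.3640
  6     1,097.50       733.3644     4,400.1861      30,801.3028
  Σ                  1,133.6694     5,547.4121      36,032.2727
P = 1,133.6694.
Convexity = Σ t(t+1)·PV / [P·(1+y)²] = 36,032.2727 / (1,133.6694 × 1.143830) = 27.78713.

27.79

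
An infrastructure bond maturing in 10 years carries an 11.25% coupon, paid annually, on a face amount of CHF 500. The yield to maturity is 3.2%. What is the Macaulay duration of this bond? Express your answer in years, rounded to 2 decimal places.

7.31 years

Periodic yield y = 0.032. Discount each cash flow and weight by its year:
  t   CF        PV=CF/(1+0.032)^t    t·PV
  1        56.25        54.5058        54.5058
  2        56.25        52.8157       105.6314
  3        56.25        51.1780       153.5340
  4        56.25        49.5911       198.3644
  5        56.25        48.0534       240.2670
  6        56.25        46.5634       279.3802
  7        56.25        45.1195       315.8368
  8        56.25        43.7205       349.7639
  9        56.25        42.3648       381.2833
  10      556.25       405.9505     4,059.5047
  Σ                    839.8627     6,138.0714
Price P = Σ PV = 839.8627.
Macaulay duration = Σ(t·PV) / P = 6,138.0714 / 839.8627 = 7.30842 years.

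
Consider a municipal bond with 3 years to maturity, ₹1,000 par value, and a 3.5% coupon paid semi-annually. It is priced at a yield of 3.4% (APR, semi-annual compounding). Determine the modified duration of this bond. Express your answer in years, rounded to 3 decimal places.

2.826 years

Periodic yield y = 0.017. First find Macaulay duration:
  t   CF        PV=CF/(1+0.017)^t    t·PV
  1        17.50        17.2075        17.2075
  2        17.50        16.9198        33.8397
  3        17.50        16.6370        49.9110
  4        17.50        16.3589        65.4356
  5        17.50        16.0855        80.4273
  6     1,017.50       919.6206     5,517.7237
  Σ                  1,002.8293     5,764.5448
P = 1,002.8293; Macaulay duration = 5,764.5448 / 1,002.8293 = 5.74828 half-year periods = 2.87414 years.
Modified duration = D_Mac / (1 + y) = 2.87414 / 1.017 = 2.82610 years.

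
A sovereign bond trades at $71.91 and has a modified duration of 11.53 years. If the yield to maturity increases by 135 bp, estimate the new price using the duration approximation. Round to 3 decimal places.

$60.717

Duration approximation: ΔP/P ≈ -D_mod · Δy = -11.53 × (+0.0135) = -0.155655.
New price ≈ 71.91 × (1 - 0.155655) = 60.71684895.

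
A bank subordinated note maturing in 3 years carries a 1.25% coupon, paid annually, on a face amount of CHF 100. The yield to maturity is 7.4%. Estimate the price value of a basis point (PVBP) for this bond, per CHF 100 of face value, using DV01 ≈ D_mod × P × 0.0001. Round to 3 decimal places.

CHF 0.023

Periodic yield y = 0.074.
  t   CF        PV=CF/(1+0.074)^t    t·PV
  1         1.25         1.1639         1.1639
  2         1.25         1.0837         2.1674
  3       101.25        81.7301       245.1904
  Σ                     83.9777       248.5216
P = 83.9777; D_Mac = 2.95938 yrs; D_mod = 2.75547 yrs.
DV01 ≈ 2.75547 × 83.9777 × 0.0001 = 0.023140.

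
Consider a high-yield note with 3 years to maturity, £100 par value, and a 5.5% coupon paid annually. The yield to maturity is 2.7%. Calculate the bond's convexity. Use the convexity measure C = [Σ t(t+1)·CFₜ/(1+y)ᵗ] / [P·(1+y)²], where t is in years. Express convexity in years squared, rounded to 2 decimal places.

With y = 0.027:
  t   CF        PV=CF/(1+0.027)^t    t·PV        t(t+1)·PV
  1         5.50         5.3554         5.3554          10.7108
  2         5.50         5.2146        10.4292          31.2877
  3       105.50        97.3960       292.1880       1,168.7520
  Σ                    107.9660       307.9726       1,210.7505
P = 107.9660.
Convexity = Σ t(t+1)·PV / [P·(1+y)²] = 1,210.7505 / (107.9660 × 1.054729) = 10.63229.

10.63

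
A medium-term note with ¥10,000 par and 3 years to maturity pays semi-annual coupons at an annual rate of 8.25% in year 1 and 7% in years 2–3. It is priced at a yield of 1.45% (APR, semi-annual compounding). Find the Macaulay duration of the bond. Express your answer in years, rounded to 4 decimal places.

Periodic yield y = 0.00725. Discount each cash flow and weight by its period:
  t   CF        PV=CF/(1+0.00725)^t    t·PV
  1       412.50       409.5309       409.5309
  2       412.50       406.5832       813.1663
  3       350.00       342.4966     1,027.4897
  4       350.00       340.0313     1,360.1253
  5       350.00       337.5839     1,687.9193
  6    10,350.00     9,910.9821    59,465.8928
  Σ                 11,747.2080    64,764.1244
Price P = Σ PV = 11,747.2080.
Macaulay duration = Σ(t·PV) / P = 64,764.1244 / 11,747.2080 = 5.51315 half-year periods.
In years: 5.51315 / 2 = 2.75658 years.

2.7566 years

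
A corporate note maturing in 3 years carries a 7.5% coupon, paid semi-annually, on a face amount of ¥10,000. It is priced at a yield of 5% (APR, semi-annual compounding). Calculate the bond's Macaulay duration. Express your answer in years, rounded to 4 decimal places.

Periodic yield y = 0.025. Discount each cash flow and weight by its period:
  t   CF        PV=CF/(1+0.025)^t    t·PV
  1       375.00       365.8537       365.8537
  2       375.00       356.9304       713.8608
  3       375.00       348.2248     1,044.6743
  4       375.00       339.7315     1,358.9260
  5       375.00       331.4454     1,657.2268
  6    10,375.00     8,946.3300    53,677.9799
  Σ                 10,688.5157    58,818.5215
Price P = Σ PV = 10,688.5157.
Macaulay duration = Σ(t·PV) / P = 58,818.5215 / 10,688.5157 = 5.50296 half-year periods.
In years: 5.50296 / 2 = 2.75148 years.

2.7515 years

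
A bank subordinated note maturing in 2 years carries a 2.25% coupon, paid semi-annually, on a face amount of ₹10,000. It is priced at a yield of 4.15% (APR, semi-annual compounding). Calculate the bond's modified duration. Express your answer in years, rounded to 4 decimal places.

1.9262 years

Periodic yield y = 0.02075. First find Macaulay duration:
  t   CF        PV=CF/(1+0.02075)^t    t·PV
  1       112.50       110.2131       110.2131
  2       112.50       107.9726       215.9453
  3       112.50       105.7778       317.3333
  4    10,112.50     9,314.9597    37,259.8388
  Σ                  9,638.9232    37,903.3304
P = 9,638.9232; Macaulay duration = 37,903.3304 / 9,638.9232 = 3.93232 half-year periods = 1.96616 years.
Modified duration = D_Mac / (1 + y) = 1.96616 / 1.02075 = 1.92619 years.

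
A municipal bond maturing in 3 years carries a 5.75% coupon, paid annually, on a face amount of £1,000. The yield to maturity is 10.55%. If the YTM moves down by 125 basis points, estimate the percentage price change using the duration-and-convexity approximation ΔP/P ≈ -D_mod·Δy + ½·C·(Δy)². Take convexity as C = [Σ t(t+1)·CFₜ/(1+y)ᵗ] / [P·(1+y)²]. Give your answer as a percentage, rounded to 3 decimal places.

With y = 0.1055:
  t   CF        PV=CF/(1+0.1055)^t    t·PV        t(t+1)·PV
  1        57.50        52.0127        52.0127         104.0253
  2        57.50        47.0490        94.0980         282.2940
  3     1,057.50       782.7159     2,348.1476       9,392.5903
  Σ                    881.7775     2,494.2582       9,778.9096
P = 881.7775; D_Mac = 2.82867 yrs; D_mod = 2.55873 yrs; C = 9.07432.
Duration effect: -2.55873 × (-0.0125) = +0.031984
Convexity effect: 0.5 × 9.07432 × (-0.0125)² = +0.0007089
ΔP/P ≈ +0.031984 + 0.0007089 = +0.032693 = +3.2693%.

+3.269%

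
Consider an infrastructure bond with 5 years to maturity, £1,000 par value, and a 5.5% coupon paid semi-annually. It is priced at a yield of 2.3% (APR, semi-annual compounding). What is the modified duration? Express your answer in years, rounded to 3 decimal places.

Periodic yield y = 0.0115. First find Macaulay duration:
  t   CF        PV=CF/(1+0.0115)^t    t·PV
  1        27.50        27.1873        27.1873
  2        27.50        26.8782        53.7565
  3        27.50        26.5727        79.7180
  4        27.50        26.2705       105.0822
  5        27.50        25.9719       129.8594
  6        27.50        25.6766       154.0595
  7        27.50        25.3847       177.6927
  8        27.50        25.0961       200.7685
  9        27.50        24.8107       223.2967
  10    1,027.50       916.4799     9,164.7993
  Σ                  1,150.3287    10,316.2201
P = 1,150.3287; Macaulay duration = 10,316.2201 / 1,150.3287 = 8.96806 half-year periods = 4.48403 years.
Modified duration = D_Mac / (1 + y) = 4.48403 / 1.0115 = 4.43305 years.

4.433 years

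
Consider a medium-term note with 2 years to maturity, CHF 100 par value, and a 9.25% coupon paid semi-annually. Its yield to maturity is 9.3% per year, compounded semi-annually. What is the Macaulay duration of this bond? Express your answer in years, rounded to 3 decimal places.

Periodic yield y = 0.0465. Discount each cash flow and weight by its period:
  t   CF        PV=CF/(1+0.0465)^t    t·PV
  1        4.625         4.4195         4.4195
  2        4.625         4.2231         8.4462
  3        4.625         4.0355        12.1064
  4      104.625        87.2325       348.9302
  Σ                     99.9106       373.9023
Price P = Σ PV = 99.9106.
Macaulay duration = Σ(t·PV) / P = 373.9023 / 99.9106 = 3.74237 half-year periods.
In years: 3.74237 / 2 = 1.87118 years.

1.871 years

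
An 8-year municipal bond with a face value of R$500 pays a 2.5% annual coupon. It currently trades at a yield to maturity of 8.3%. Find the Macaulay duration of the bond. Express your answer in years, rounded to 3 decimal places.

7.170 years

Periodic yield y = 0.083. Discount each cash flow and weight by its year:
  t   CF        PV=CF/(1+0.083)^t    t·PV
  1        12.50        11.5420        11.5420
  2        12.50        10.6574        21.3149
  3        12.50         9.8407        29.5220
  4        12.50         9.0865        36.3460
  5        12.50         8.3901        41.9506
  6        12.50         7.7471        46.4826
  7        12.50         7.1534        50.0736
  8       512.50       270.8109     2,166.4876
  Σ                    335.2282     2,403.7192
Price P = Σ PV = 335.2282.
Macaulay duration = Σ(t·PV) / P = 2,403.7192 / 335.2282 = 7.17040 years.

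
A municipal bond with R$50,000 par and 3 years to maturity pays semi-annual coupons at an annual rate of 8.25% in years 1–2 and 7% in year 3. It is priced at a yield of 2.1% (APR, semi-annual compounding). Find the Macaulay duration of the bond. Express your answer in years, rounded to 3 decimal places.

2.744 years

Periodic yield y = 0.0105. Discount each cash flow and weight by its period:
  t   CF        PV=CF/(1+0.0105)^t    t·PV
  1     2,062.50     2,041.0688     2,041.0688
  2     2,062.50     2,019.8602     4,039.7205
  3     2,062.50     1,998.8721     5,996.6163
  4     2,062.50     1,978.1020     7,912.4081
  5     1,750.00     1,660.9496     8,304.7481
  6    51,750.00    48,606.2870   291,637.7221
  Σ                 58,305.1398   319,932.2838
Price P = Σ PV = 58,305.1398.
Macaulay duration = Σ(t·PV) / P = 319,932.2838 / 58,305.1398 = 5.48721 half-year periods.
In years: 5.48721 / 2 = 2.74360 years.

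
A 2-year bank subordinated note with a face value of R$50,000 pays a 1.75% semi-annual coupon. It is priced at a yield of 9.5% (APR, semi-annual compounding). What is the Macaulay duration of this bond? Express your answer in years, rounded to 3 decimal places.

1.972 years

Periodic yield y = 0.0475. Discount each cash flow and weight by its period:
  t   CF        PV=CF/(1+0.0475)^t    t·PV
  1       437.50       417.6611       417.6611
  2       437.50       398.7218       797.4436
  3       437.50       380.6413     1,141.9240
  4    50,437.50    41,892.6107   167,570.4426
  Σ                 43,089.6349   169,927.4714
Price P = Σ PV = 43,089.6349.
Macaulay duration = Σ(t·PV) / P = 169,927.4714 / 43,089.6349 = 3.94358 half-year periods.
In years: 3.94358 / 2 = 1.97179 years.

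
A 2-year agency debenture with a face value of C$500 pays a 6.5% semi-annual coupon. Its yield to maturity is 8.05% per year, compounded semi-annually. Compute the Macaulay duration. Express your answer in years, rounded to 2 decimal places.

Periodic yield y = 0.04025. Discount each cash flow and weight by its period:
  t   CF        PV=CF/(1+0.04025)^t    t·PV
  1        16.25        15.6212        15.6212
  2        16.25        15.0168        30.0336
  3        16.25        14.4358        43.3073
  4       516.25       440.8686     1,763.4744
  Σ                    485.9424     1,852.4366
Price P = Σ PV = 485.9424.
Macaulay duration = Σ(t·PV) / P = 1,852.4366 / 485.9424 = 3.81205 half-year periods.
In years: 3.81205 / 2 = 1.90602 years.

1.91 years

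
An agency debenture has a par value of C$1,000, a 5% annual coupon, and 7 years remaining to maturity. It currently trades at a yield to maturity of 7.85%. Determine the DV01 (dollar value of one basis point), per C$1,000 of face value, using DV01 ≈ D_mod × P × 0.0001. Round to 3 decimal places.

Periodic yield y = 0.0785.
  t   CF        PV=CF/(1+0.0785)^t    t·PV
  1        50.00        46.3607        46.3607
  2        50.00        42.9863        85.9725
  3        50.00        39.8575       119.5724
  4        50.00        36.9564       147.8255
  5        50.00        34.2665       171.3323
  6        50.00        31.7723       190.6340
  7     1,050.00       618.6546     4,330.5823
  Σ                    850.8542     5,092.2797
P = 850.8542; D_Mac = 5.98490 yrs; D_mod = 5.54928 yrs.
DV01 ≈ 5.54928 × 850.8542 × 0.0001 = 0.472163.

C$0.472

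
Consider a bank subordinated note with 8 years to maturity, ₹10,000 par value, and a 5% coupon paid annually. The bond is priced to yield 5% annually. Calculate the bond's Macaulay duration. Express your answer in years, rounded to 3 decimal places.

Periodic yield y = 0.05. Discount each cash flow and weight by its year:
  t   CF        PV=CF/(1+0.05)^t    t·PV
  1       500.00       476.1905       476.1905
  2       500.00       453.5147       907.0295
  3       500.00       431.9188     1,295.7564
  4       500.00       411.3512     1,645.4049
  5       500.00       391.7631     1,958.8154
  6       500.00       373.1077     2,238.6462
  7       500.00       355.3407     2,487.3847
  8    10,500.00     7,106.8133    56,854.5064
  Σ                 10,000.0000    67,863.7340
Price P = Σ PV = 10,000.0000.
Macaulay duration = Σ(t·PV) / P = 67,863.7340 / 10,000.0000 = 6.78637 years.

6.786 years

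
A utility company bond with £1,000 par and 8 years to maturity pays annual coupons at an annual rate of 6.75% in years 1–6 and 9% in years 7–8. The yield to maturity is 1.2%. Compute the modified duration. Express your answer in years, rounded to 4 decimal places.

6.6585 years

Periodic yield y = 0.012. First find Macaulay duration:
  t   CF        PV=CF/(1+0.012)^t    t·PV
  1        67.50        66.6996        66.6996
  2        67.50        65.9087       131.8174
  3        67.50        65.1272       195.3815
  4        67.50        64.3549       257.4197
  5        67.50        63.5918       317.9591
  6        67.50        62.8378       377.0266
  7        90.00        82.7902       579.5314
  8     1,090.00       990.7918     7,926.3343
  Σ                  1,462.1020     9,852.1695
P = 1,462.1020; Macaulay duration = 9,852.1695 / 1,462.1020 = 6.73836 years.
Modified duration = D_Mac / (1 + y) = 6.73836 / 1.012 = 6.65846 years.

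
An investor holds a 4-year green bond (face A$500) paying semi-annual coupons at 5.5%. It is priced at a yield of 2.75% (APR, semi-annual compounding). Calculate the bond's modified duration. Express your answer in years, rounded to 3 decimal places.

3.615 years

Periodic yield y = 0.01375. First find Macaulay duration:
  t   CF        PV=CF/(1+0.01375)^t    t·PV
  1        13.75        13.5635        13.5635
  2        13.75        13.3795        26.7591
  3        13.75        13.1981        39.5942
  4        13.75        13.0190        52.0762
  5        13.75        12.8425        64.2123
  6        13.75        12.6683        76.0097
  7        13.75        12.4964        87.4751
  8       513.75       460.5798     3,684.6385
  Σ                    551.7471     4,044.3285
P = 551.7471; Macaulay duration = 4,044.3285 / 551.7471 = 7.33004 half-year periods = 3.66502 years.
Modified duration = D_Mac / (1 + y) = 3.66502 / 1.01375 = 3.61531 years.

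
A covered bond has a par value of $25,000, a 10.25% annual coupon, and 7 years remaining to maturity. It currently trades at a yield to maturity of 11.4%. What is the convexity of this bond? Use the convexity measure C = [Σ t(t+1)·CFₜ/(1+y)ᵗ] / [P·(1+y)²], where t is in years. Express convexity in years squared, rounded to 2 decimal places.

30.60

With y = 0.114:
  t   CF        PV=CF/(1+0.114)^t    t·PV        t(t+1)·PV
  1     2,562.50     2,300.2693     2,300.2693       4,600.5386
  2     2,562.50     2,064.8737     4,129.7474      12,389.2422
  3     2,562.50     1,853.5671     5,560.7012      22,242.8046
  4     2,562.50     1,663.8842     6,655.5370      33,277.6850
  5     2,562.50     1,493.6124     7,468.0622      44,808.3730
  6     2,562.50     1,340.7652     8,044.5912      56,312.1384
  7    27,562.50    12,945.6026    90,619.2182     724,953.7454
  Σ                 23,662.5745   124,778.1264     898,584.5272
P = 23,662.5745.
Convexity = Σ t(t+1)·PV / [P·(1+y)²] = 898,584.5272 / (23,662.5745 × 1.240996) = 30.60036.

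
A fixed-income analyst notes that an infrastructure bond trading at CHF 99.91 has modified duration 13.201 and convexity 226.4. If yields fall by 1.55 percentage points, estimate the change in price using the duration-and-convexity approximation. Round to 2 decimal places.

+CHF 23.16

Duration effect: -D_mod·Δy = -13.201 × (-0.0155) = +0.2046155
Convexity effect: ½·C·(Δy)² = 0.5 × 226.4 × (-0.0155)² = +0.0271963
ΔP/P ≈ +0.2046155 + 0.0271963 = +0.2318118
ΔP ≈ 99.91 × (+0.2318118) = +23.160316938.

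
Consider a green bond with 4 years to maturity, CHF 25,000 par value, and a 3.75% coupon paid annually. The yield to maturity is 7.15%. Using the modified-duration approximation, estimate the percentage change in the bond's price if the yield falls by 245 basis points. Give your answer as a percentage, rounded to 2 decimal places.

+8.63%

Periodic yield y = 0.0715. Modified duration first:
  t   CF        PV=CF/(1+0.0715)^t    t·PV
  1       937.50       874.9417       874.9417
  2       937.50       816.5578     1,633.1156
  3       937.50       762.0698     2,286.2094
  4    25,937.50    19,677.0239    78,708.0955
  Σ                 22,130.5931    83,502.3621
P = 22,130.5931; D_Mac = 3.77316 yrs; D_mod = 3.77316/(1+0.0715) = 3.52139 yrs.
ΔP/P ≈ -D_mod · Δy = -3.52139 × (-0.0245) = +0.086274 = +8.6274%.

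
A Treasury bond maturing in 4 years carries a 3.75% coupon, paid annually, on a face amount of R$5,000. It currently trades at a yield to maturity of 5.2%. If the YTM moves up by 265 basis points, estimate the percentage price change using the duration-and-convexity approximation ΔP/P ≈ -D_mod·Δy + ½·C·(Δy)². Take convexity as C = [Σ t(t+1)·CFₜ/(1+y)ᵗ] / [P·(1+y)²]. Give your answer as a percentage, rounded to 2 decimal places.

With y = 0.052:
  t   CF        PV=CF/(1+0.052)^t    t·PV        t(t+1)·PV
  1       187.50       178.2319       178.2319         356.4639
  2       187.50       169.4220       338.8440       1,016.5320
  3       187.50       161.0475       483.1426       1,932.5703
  4     5,187.50     4,235.4070    16,941.6280      84,708.1401
  Σ                  4,744.1085    17,941.8465      88,013.7062
P = 4,744.1085; D_Mac = 3.78192 yrs; D_mod = 3.59498 yrs; C = 16.76348.
Duration effect: -3.59498 × (+0.0265) = -0.095267
Convexity effect: 0.5 × 16.76348 × (0.0265)² = +0.0058861
ΔP/P ≈ -0.095267 + 0.0058861 = -0.089381 = -8.9381%.

-8.94%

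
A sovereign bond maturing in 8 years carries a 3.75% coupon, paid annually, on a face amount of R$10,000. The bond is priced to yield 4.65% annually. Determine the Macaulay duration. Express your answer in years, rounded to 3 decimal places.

Periodic yield y = 0.0465. Discount each cash flow and weight by its year:
  t   CF        PV=CF/(1+0.0465)^t    t·PV
  1       375.00       358.3373       358.3373
  2       375.00       342.4150       684.8300
  3       375.00       327.2002       981.6006
  4       375.00       312.6614     1,250.6458
  5       375.00       298.7687     1,493.8435
  6       375.00       285.4933     1,712.9596
  7       375.00       272.8077     1,909.6540
  8    10,375.00     7,212.3077    57,698.4612
  Σ                  9,409.9913    66,090.3321
Price P = Σ PV = 9,409.9913.
Macaulay duration = Σ(t·PV) / P = 66,090.3321 / 9,409.9913 = 7.02342 years.

7.023 years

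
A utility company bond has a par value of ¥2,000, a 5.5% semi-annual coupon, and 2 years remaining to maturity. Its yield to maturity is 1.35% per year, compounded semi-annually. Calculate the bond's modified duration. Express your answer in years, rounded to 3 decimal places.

1.912 years

Periodic yield y = 0.00675. First find Macaulay duration:
  t   CF        PV=CF/(1+0.00675)^t    t·PV
  1        55.00        54.6312        54.6312
  2        55.00        54.2650       108.5299
  3        55.00        53.9011       161.7034
  4     2,055.00     2,000.4388     8,001.7553
  Σ                  2,163.2361     8,326.6198
P = 2,163.2361; Macaulay duration = 8,326.6198 / 2,163.2361 = 3.84915 half-year periods = 1.92457 years.
Modified duration = D_Mac / (1 + y) = 1.92457 / 1.00675 = 1.91167 years.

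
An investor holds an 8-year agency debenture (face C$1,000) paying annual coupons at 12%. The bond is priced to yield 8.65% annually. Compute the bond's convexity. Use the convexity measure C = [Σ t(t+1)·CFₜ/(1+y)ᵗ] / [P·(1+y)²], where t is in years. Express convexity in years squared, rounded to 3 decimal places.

38.797

With y = 0.0865:
  t   CF        PV=CF/(1+0.0865)^t    t·PV        t(t+1)·PV
  1       120.00       110.4464       110.4464         220.8928
  2       120.00       101.6534       203.3067         609.9202
  3       120.00        93.5604       280.6812       1,122.7248
  4       120.00        86.1117       344.4469       1,722.2346
  5       120.00        79.2561       396.2804       2,377.6824
  6       120.00        72.9462       437.6774       3,063.7417
  7       120.00        67.1387       469.9711       3,759.7690
  8     1,120.00       576.7401     4,613.9211      41,525.2900
  Σ                  1,187.8531     6,856.7313      54,402.2555
P = 1,187.8531.
Convexity = Σ t(t+1)·PV / [P·(1+y)²] = 54,402.2555 / (1,187.8531 × 1.180482) = 38.79669.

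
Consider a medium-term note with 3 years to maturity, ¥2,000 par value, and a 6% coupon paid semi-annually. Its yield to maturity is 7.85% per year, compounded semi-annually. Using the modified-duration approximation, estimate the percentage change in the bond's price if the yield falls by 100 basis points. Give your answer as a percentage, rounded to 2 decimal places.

Periodic yield y = 0.03925. Modified duration first:
  t   CF        PV=CF/(1+0.03925)^t    t·PV
  1        60.00        57.7339        57.7339
  2        60.00        55.5535       111.1069
  3        60.00        53.4553       160.3660
  4        60.00        51.4365       205.7459
  5        60.00        49.4938       247.4692
  6     2,060.00     1,635.1102     9,810.6611
  Σ                  1,902.7832    10,593.0830
P = 1,902.7832; D_Mac = 5.56715 half-year periods = 2.78358 yrs; D_mod = 2.78358/(1+0.03925) = 2.67845 yrs.
ΔP/P ≈ -D_mod · Δy = -2.67845 × (-0.01) = +0.026784 = +2.6784%.

+2.68%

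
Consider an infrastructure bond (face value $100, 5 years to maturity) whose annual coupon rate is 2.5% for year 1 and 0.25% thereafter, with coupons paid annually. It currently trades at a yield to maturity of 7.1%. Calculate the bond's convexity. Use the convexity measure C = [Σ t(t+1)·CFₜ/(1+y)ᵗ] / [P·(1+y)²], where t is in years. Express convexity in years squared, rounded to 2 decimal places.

With y = 0.071:
  t   CF        PV=CF/(1+0.071)^t    t·PV        t(t+1)·PV
  1         2.50         2.3343         2.3343           4.6685
  2         0.25         0.2180         0.4359           1.3077
  3         0.25         0.2035         0.6105           2.4420
  4         0.25         0.1900         0.7600           3.8002
  5       100.25        71.1438       355.7190       2,134.3138
  Σ                     74.0895       359.8597       2,146.5324
P = 74.0895.
Convexity = Σ t(t+1)·PV / [P·(1+y)²] = 2,146.5324 / (74.0895 × 1.147041) = 25.25816.

25.26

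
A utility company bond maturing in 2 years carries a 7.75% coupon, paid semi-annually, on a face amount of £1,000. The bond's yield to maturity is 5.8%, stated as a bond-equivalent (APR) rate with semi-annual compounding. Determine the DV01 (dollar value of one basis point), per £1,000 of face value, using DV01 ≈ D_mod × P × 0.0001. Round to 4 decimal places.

Periodic yield y = 0.029.
  t   CF        PV=CF/(1+0.029)^t    t·PV
  1        38.75        37.6579        37.6579
  2        38.75        36.5966        73.1932
  3        38.75        35.5652       106.6957
  4     1,038.75       926.5088     3,706.0351
  Σ                  1,036.3285     3,923.5819
P = 1,036.3285; D_Mac = 3.78604 half-year periods = 1.89302 yrs; D_mod = 1.83967 yrs.
DV01 ≈ 1.83967 × 1,036.3285 × 0.0001 = 0.190650.

£0.1907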